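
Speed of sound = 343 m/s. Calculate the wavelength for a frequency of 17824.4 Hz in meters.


Given values:
  c = 343 m/s, f = 17824.4 Hz
Formula: lambda = c / f
lambda = 343 / 17824.4
lambda = 0.0192

0.0192 m


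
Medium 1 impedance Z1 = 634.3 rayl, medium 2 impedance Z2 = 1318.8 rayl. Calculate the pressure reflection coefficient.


Given values:
  Z1 = 634.3 rayl, Z2 = 1318.8 rayl
Formula: R = (Z2 - Z1) / (Z2 + Z1)
Numerator: Z2 - Z1 = 1318.8 - 634.3 = 684.5
Denominator: Z2 + Z1 = 1318.8 + 634.3 = 1953.1
R = 684.5 / 1953.1 = 0.3505

0.3505


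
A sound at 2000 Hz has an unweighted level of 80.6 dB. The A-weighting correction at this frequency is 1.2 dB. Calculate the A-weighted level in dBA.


Given values:
  SPL = 80.6 dB
  A-weighting at 2000 Hz = 1.2 dB
Formula: L_A = SPL + A_weight
L_A = 80.6 + (1.2)
L_A = 81.8

81.8 dBA


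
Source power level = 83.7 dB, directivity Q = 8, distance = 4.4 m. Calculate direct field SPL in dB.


Given values:
  Lw = 83.7 dB, Q = 8, r = 4.4 m
Formula: SPL = Lw + 10 * log10(Q / (4 * pi * r^2))
Compute 4 * pi * r^2 = 4 * pi * 4.4^2 = 243.2849
Compute Q / denom = 8 / 243.2849 = 0.03288326
Compute 10 * log10(0.03288326) = -14.8303
SPL = 83.7 + (-14.8303) = 68.87

68.87 dB


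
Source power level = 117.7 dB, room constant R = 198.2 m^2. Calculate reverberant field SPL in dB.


Given values:
  Lw = 117.7 dB, R = 198.2 m^2
Formula: SPL = Lw + 10 * log10(4 / R)
Compute 4 / R = 4 / 198.2 = 0.020182
Compute 10 * log10(0.020182) = -16.9504
SPL = 117.7 + (-16.9504) = 100.75

100.75 dB


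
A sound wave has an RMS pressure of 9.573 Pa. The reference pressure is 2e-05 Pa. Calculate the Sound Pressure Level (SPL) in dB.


Given values:
  p = 9.573 Pa
  p_ref = 2e-05 Pa
Formula: SPL = 20 * log10(p / p_ref)
Compute ratio: p / p_ref = 9.573 / 2e-05 = 478650
Compute log10: log10(478650) = 5.680018
Multiply: SPL = 20 * 5.680018 = 113.6

113.6 dB


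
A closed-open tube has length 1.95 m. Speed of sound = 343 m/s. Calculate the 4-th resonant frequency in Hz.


Given values:
  Tube type: closed-open, L = 1.95 m, c = 343 m/s, n = 4
Formula: f_n = (2n - 1) * c / (4 * L)
Compute 2n - 1 = 2*4 - 1 = 7
Compute 4 * L = 4 * 1.95 = 7.8
f = 7 * 343 / 7.8
f = 307.82

307.82 Hz


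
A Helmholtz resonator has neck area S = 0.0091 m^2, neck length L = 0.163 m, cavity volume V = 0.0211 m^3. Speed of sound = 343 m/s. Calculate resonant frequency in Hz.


Given values:
  S = 0.0091 m^2, L = 0.163 m, V = 0.0211 m^3, c = 343 m/s
Formula: f = (c / (2*pi)) * sqrt(S / (V * L))
Compute V * L = 0.0211 * 0.163 = 0.0034393
Compute S / (V * L) = 0.0091 / 0.0034393 = 2.6459
Compute sqrt(2.6459) = 1.626622
Compute c / (2*pi) = 343 / 6.283185 = 54.590148
f = 54.590148 * 1.626622 = 88.8

88.8 Hz


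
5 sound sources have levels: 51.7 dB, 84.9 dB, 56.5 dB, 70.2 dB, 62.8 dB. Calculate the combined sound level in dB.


Formula: L_total = 10 * log10( sum(10^(Li/10)) )
  Source 1: 10^(51.7/10) = 147910.8388
  Source 2: 10^(84.9/10) = 309029543.2514
  Source 3: 10^(56.5/10) = 446683.5922
  Source 4: 10^(70.2/10) = 10471285.4805
  Source 5: 10^(62.8/10) = 1905460.718
Sum of linear values = 322000883.8809
L_total = 10 * log10(322000883.8809) = 85.08

85.08 dB


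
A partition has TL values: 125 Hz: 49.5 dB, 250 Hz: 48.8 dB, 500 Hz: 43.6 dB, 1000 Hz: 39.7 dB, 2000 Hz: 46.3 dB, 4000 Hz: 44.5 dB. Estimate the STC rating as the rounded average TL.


Given TL values at each frequency:
  125 Hz: 49.5 dB
  250 Hz: 48.8 dB
  500 Hz: 43.6 dB
  1000 Hz: 39.7 dB
  2000 Hz: 46.3 dB
  4000 Hz: 44.5 dB
Formula: STC ~ round(average of TL values)
Sum = 49.5 + 48.8 + 43.6 + 39.7 + 46.3 + 44.5 = 272.4
Average = 272.4 / 6 = 45.4
Rounded: 45

45


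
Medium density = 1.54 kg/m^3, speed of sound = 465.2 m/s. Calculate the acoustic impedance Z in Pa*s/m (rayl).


Given values:
  rho = 1.54 kg/m^3
  c = 465.2 m/s
Formula: Z = rho * c
Z = 1.54 * 465.2
Z = 716.41

716.41 rayl


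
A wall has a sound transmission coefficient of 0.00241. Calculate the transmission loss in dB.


Given values:
  tau = 0.00241
Formula: TL = 10 * log10(1 / tau)
Compute 1 / tau = 1 / 0.00241 = 414.9378
Compute log10(414.9378) = 2.617983
TL = 10 * 2.617983 = 26.18

26.18 dB


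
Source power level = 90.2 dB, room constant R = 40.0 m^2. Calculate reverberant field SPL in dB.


Given values:
  Lw = 90.2 dB, R = 40.0 m^2
Formula: SPL = Lw + 10 * log10(4 / R)
Compute 4 / R = 4 / 40.0 = 0.1
Compute 10 * log10(0.1) = -10.0
SPL = 90.2 + (-10.0) = 80.2

80.2 dB


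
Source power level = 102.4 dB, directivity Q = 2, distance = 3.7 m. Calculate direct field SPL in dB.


Given values:
  Lw = 102.4 dB, Q = 2, r = 3.7 m
Formula: SPL = Lw + 10 * log10(Q / (4 * pi * r^2))
Compute 4 * pi * r^2 = 4 * pi * 3.7^2 = 172.0336
Compute Q / denom = 2 / 172.0336 = 0.01162564
Compute 10 * log10(0.01162564) = -19.3458
SPL = 102.4 + (-19.3458) = 83.05

83.05 dB


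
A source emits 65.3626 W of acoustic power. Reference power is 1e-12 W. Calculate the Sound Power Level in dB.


Given values:
  W = 65.3626 W
  W_ref = 1e-12 W
Formula: SWL = 10 * log10(W / W_ref)
Compute ratio: W / W_ref = 65362600000000
Compute log10: log10(65362600000000) = 13.815329
Multiply: SWL = 10 * 13.815329 = 138.15

138.15 dB


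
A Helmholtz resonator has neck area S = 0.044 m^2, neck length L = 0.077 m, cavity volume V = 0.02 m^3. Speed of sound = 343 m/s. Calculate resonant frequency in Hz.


Given values:
  S = 0.044 m^2, L = 0.077 m, V = 0.02 m^3, c = 343 m/s
Formula: f = (c / (2*pi)) * sqrt(S / (V * L))
Compute V * L = 0.02 * 0.077 = 0.00154
Compute S / (V * L) = 0.044 / 0.00154 = 28.5714
Compute sqrt(28.5714) = 5.345222
Compute c / (2*pi) = 343 / 6.283185 = 54.590148
f = 54.590148 * 5.345222 = 291.8

291.8 Hz


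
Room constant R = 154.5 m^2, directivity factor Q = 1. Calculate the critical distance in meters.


Given values:
  R = 154.5 m^2, Q = 1
Formula: d_c = 0.141 * sqrt(Q * R)
Compute Q * R = 1 * 154.5 = 154.5
Compute sqrt(154.5) = 12.4298
d_c = 0.141 * 12.4298 = 1.753

1.753 m


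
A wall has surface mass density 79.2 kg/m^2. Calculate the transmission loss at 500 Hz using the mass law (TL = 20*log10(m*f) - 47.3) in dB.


Given values:
  m = 79.2 kg/m^2, f = 500 Hz
Formula: TL = 20 * log10(m * f) - 47.3
Compute m * f = 79.2 * 500 = 39600.0
Compute log10(39600.0) = 4.597695
Compute 20 * 4.597695 = 91.9539
TL = 91.9539 - 47.3 = 44.65

44.65 dB


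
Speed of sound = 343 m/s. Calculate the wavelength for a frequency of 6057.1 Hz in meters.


Given values:
  c = 343 m/s, f = 6057.1 Hz
Formula: lambda = c / f
lambda = 343 / 6057.1
lambda = 0.0566

0.0566 m


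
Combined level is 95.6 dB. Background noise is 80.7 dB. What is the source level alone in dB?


Given values:
  L_total = 95.6 dB, L_bg = 80.7 dB
Formula: L_source = 10 * log10(10^(L_total/10) - 10^(L_bg/10))
Convert to linear:
  10^(95.6/10) = 3630780547.701
  10^(80.7/10) = 117489755.494
Difference: 3630780547.701 - 117489755.494 = 3513290792.207
L_source = 10 * log10(3513290792.207) = 95.46

95.46 dB


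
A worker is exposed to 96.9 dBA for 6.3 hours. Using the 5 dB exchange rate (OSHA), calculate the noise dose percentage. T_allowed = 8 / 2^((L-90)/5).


Given values:
  L = 96.9 dBA, T = 6.3 hours
Formula: T_allowed = 8 / 2^((L - 90) / 5)
Compute exponent: (96.9 - 90) / 5 = 1.38
Compute 2^(1.38) = 2.602684
T_allowed = 8 / 2.602684 = 3.07375 hours
Dose = (T / T_allowed) * 100
Dose = (6.3 / 3.07375) * 100 = 204.96

204.96 %


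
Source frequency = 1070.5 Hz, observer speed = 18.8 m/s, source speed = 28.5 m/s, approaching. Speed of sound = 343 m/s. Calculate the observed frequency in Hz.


Given values:
  f_s = 1070.5 Hz, v_o = 18.8 m/s, v_s = 28.5 m/s
  Direction: approaching
Formula: f_o = f_s * (c + v_o) / (c - v_s)
Numerator: c + v_o = 343 + 18.8 = 361.8
Denominator: c - v_s = 343 - 28.5 = 314.5
f_o = 1070.5 * 361.8 / 314.5 = 1231.5

1231.5 Hz


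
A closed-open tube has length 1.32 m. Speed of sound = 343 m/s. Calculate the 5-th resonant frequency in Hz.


Given values:
  Tube type: closed-open, L = 1.32 m, c = 343 m/s, n = 5
Formula: f_n = (2n - 1) * c / (4 * L)
Compute 2n - 1 = 2*5 - 1 = 9
Compute 4 * L = 4 * 1.32 = 5.28
f = 9 * 343 / 5.28
f = 584.66

584.66 Hz


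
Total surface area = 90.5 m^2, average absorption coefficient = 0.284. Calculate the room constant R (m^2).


Given values:
  S = 90.5 m^2, alpha = 0.284
Formula: R = S * alpha / (1 - alpha)
Numerator: 90.5 * 0.284 = 25.702
Denominator: 1 - 0.284 = 0.716
R = 25.702 / 0.716 = 35.9

35.9 m^2


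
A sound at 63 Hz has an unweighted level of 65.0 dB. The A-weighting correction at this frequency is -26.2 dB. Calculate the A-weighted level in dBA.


Given values:
  SPL = 65.0 dB
  A-weighting at 63 Hz = -26.2 dB
Formula: L_A = SPL + A_weight
L_A = 65.0 + (-26.2)
L_A = 38.8

38.8 dBA


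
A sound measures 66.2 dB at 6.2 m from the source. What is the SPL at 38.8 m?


Given values:
  SPL1 = 66.2 dB, r1 = 6.2 m, r2 = 38.8 m
Formula: SPL2 = SPL1 - 20 * log10(r2 / r1)
Compute ratio: r2 / r1 = 38.8 / 6.2 = 6.2581
Compute log10: log10(6.2581) = 0.796442
Compute drop: 20 * 0.796442 = 15.9288
SPL2 = 66.2 - 15.9288 = 50.27

50.27 dB


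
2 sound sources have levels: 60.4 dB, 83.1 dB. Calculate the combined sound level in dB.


Formula: L_total = 10 * log10( sum(10^(Li/10)) )
  Source 1: 10^(60.4/10) = 1096478.1961
  Source 2: 10^(83.1/10) = 204173794.467
Sum of linear values = 205270272.6631
L_total = 10 * log10(205270272.6631) = 83.12

83.12 dB


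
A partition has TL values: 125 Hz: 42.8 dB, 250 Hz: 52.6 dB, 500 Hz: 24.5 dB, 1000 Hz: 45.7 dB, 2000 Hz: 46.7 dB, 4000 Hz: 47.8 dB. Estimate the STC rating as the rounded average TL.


Given TL values at each frequency:
  125 Hz: 42.8 dB
  250 Hz: 52.6 dB
  500 Hz: 24.5 dB
  1000 Hz: 45.7 dB
  2000 Hz: 46.7 dB
  4000 Hz: 47.8 dB
Formula: STC ~ round(average of TL values)
Sum = 42.8 + 52.6 + 24.5 + 45.7 + 46.7 + 47.8 = 260.1
Average = 260.1 / 6 = 43.35
Rounded: 43

43


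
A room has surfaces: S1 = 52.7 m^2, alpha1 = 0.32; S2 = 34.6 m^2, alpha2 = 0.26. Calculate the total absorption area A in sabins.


Given surfaces:
  Surface 1: 52.7 * 0.32 = 16.864
  Surface 2: 34.6 * 0.26 = 8.996
Formula: A = sum(Si * alpha_i)
A = 16.864 + 8.996
A = 25.86

25.86 sabins


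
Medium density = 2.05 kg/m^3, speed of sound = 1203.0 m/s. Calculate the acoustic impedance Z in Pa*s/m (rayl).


Given values:
  rho = 2.05 kg/m^3
  c = 1203.0 m/s
Formula: Z = rho * c
Z = 2.05 * 1203.0
Z = 2466.15

2466.15 rayl


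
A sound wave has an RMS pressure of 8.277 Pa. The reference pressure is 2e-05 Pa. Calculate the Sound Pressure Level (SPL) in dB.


Given values:
  p = 8.277 Pa
  p_ref = 2e-05 Pa
Formula: SPL = 20 * log10(p / p_ref)
Compute ratio: p / p_ref = 8.277 / 2e-05 = 413850
Compute log10: log10(413850) = 5.616843
Multiply: SPL = 20 * 5.616843 = 112.34

112.34 dB


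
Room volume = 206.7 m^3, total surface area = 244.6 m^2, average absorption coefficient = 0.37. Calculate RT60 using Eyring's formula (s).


Given values:
  V = 206.7 m^3, S = 244.6 m^2, alpha = 0.37
Formula: RT60 = 0.161 * V / (-S * ln(1 - alpha))
Compute ln(1 - 0.37) = ln(0.63) = -0.462035
Denominator: -244.6 * -0.462035 = 113.0138
Numerator: 0.161 * 206.7 = 33.2787
RT60 = 33.2787 / 113.0138 = 0.294

0.294 s


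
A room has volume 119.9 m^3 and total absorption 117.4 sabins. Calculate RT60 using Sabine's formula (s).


Given values:
  V = 119.9 m^3
  A = 117.4 sabins
Formula: RT60 = 0.161 * V / A
Numerator: 0.161 * 119.9 = 19.3039
RT60 = 19.3039 / 117.4 = 0.164

0.164 s


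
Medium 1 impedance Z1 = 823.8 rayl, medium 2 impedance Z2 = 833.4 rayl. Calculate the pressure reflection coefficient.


Given values:
  Z1 = 823.8 rayl, Z2 = 833.4 rayl
Formula: R = (Z2 - Z1) / (Z2 + Z1)
Numerator: Z2 - Z1 = 833.4 - 823.8 = 9.6
Denominator: Z2 + Z1 = 833.4 + 823.8 = 1657.2
R = 9.6 / 1657.2 = 0.0058

0.0058


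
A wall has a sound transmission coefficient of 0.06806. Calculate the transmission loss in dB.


Given values:
  tau = 0.06806
Formula: TL = 10 * log10(1 / tau)
Compute 1 / tau = 1 / 0.06806 = 14.6929
Compute log10(14.6929) = 1.167108
TL = 10 * 1.167108 = 11.67

11.67 dB


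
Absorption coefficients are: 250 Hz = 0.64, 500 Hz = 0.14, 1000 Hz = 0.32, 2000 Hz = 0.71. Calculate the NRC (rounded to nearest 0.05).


Given values:
  a_250 = 0.64, a_500 = 0.14
  a_1000 = 0.32, a_2000 = 0.71
Formula: NRC = (a250 + a500 + a1000 + a2000) / 4
Sum = 0.64 + 0.14 + 0.32 + 0.71 = 1.81
NRC = 1.81 / 4 = 0.4525
Rounded to nearest 0.05: 0.45

0.45


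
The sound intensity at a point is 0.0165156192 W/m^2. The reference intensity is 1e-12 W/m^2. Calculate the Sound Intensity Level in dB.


Given values:
  I = 0.0165156192 W/m^2
  I_ref = 1e-12 W/m^2
Formula: SIL = 10 * log10(I / I_ref)
Compute ratio: I / I_ref = 16515619200
Compute log10: log10(16515619200) = 10.217895
Multiply: SIL = 10 * 10.217895 = 102.18

102.18 dB


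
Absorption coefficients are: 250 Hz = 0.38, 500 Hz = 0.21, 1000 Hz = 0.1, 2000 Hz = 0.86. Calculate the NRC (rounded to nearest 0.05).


Given values:
  a_250 = 0.38, a_500 = 0.21
  a_1000 = 0.1, a_2000 = 0.86
Formula: NRC = (a250 + a500 + a1000 + a2000) / 4
Sum = 0.38 + 0.21 + 0.1 + 0.86 = 1.55
NRC = 1.55 / 4 = 0.3875
Rounded to nearest 0.05: 0.4

0.4


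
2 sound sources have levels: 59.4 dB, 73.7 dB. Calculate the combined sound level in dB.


Formula: L_total = 10 * log10( sum(10^(Li/10)) )
  Source 1: 10^(59.4/10) = 870963.59
  Source 2: 10^(73.7/10) = 23442288.1532
Sum of linear values = 24313251.7432
L_total = 10 * log10(24313251.7432) = 73.86

73.86 dB


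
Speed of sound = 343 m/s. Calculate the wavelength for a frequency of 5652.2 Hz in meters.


Given values:
  c = 343 m/s, f = 5652.2 Hz
Formula: lambda = c / f
lambda = 343 / 5652.2
lambda = 0.0607

0.0607 m


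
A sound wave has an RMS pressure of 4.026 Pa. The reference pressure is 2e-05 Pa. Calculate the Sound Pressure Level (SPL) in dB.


Given values:
  p = 4.026 Pa
  p_ref = 2e-05 Pa
Formula: SPL = 20 * log10(p / p_ref)
Compute ratio: p / p_ref = 4.026 / 2e-05 = 201300
Compute log10: log10(201300) = 5.303844
Multiply: SPL = 20 * 5.303844 = 106.08

106.08 dB


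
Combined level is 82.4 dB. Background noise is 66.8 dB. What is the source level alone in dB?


Given values:
  L_total = 82.4 dB, L_bg = 66.8 dB
Formula: L_source = 10 * log10(10^(L_total/10) - 10^(L_bg/10))
Convert to linear:
  10^(82.4/10) = 173780082.8749
  10^(66.8/10) = 4786300.9232
Difference: 173780082.8749 - 4786300.9232 = 168993781.9517
L_source = 10 * log10(168993781.9517) = 82.28

82.28 dB


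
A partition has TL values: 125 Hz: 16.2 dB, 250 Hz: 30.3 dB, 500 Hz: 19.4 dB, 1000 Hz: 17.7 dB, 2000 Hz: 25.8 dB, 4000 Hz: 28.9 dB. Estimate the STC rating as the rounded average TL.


Given TL values at each frequency:
  125 Hz: 16.2 dB
  250 Hz: 30.3 dB
  500 Hz: 19.4 dB
  1000 Hz: 17.7 dB
  2000 Hz: 25.8 dB
  4000 Hz: 28.9 dB
Formula: STC ~ round(average of TL values)
Sum = 16.2 + 30.3 + 19.4 + 17.7 + 25.8 + 28.9 = 138.3
Average = 138.3 / 6 = 23.05
Rounded: 23

23


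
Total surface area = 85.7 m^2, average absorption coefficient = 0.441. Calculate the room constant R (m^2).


Given values:
  S = 85.7 m^2, alpha = 0.441
Formula: R = S * alpha / (1 - alpha)
Numerator: 85.7 * 0.441 = 37.7937
Denominator: 1 - 0.441 = 0.559
R = 37.7937 / 0.559 = 67.61

67.61 m^2


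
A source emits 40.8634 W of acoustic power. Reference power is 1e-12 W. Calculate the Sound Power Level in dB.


Given values:
  W = 40.8634 W
  W_ref = 1e-12 W
Formula: SWL = 10 * log10(W / W_ref)
Compute ratio: W / W_ref = 40863400000000
Compute log10: log10(40863400000000) = 13.611334
Multiply: SWL = 10 * 13.611334 = 136.11

136.11 dB


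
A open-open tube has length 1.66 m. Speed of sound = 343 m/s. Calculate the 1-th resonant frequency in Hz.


Given values:
  Tube type: open-open, L = 1.66 m, c = 343 m/s, n = 1
Formula: f_n = n * c / (2 * L)
Compute 2 * L = 2 * 1.66 = 3.32
f = 1 * 343 / 3.32
f = 103.31

103.31 Hz


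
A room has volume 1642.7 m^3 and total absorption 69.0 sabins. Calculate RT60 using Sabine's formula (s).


Given values:
  V = 1642.7 m^3
  A = 69.0 sabins
Formula: RT60 = 0.161 * V / A
Numerator: 0.161 * 1642.7 = 264.4747
RT60 = 264.4747 / 69.0 = 3.833

3.833 s


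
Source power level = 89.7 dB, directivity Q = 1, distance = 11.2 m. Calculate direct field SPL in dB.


Given values:
  Lw = 89.7 dB, Q = 1, r = 11.2 m
Formula: SPL = Lw + 10 * log10(Q / (4 * pi * r^2))
Compute 4 * pi * r^2 = 4 * pi * 11.2^2 = 1576.3255
Compute Q / denom = 1 / 1576.3255 = 0.00063439
Compute 10 * log10(0.00063439) = -31.9764
SPL = 89.7 + (-31.9764) = 57.72

57.72 dB


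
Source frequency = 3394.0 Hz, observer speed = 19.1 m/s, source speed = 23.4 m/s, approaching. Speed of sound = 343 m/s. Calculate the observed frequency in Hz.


Given values:
  f_s = 3394.0 Hz, v_o = 19.1 m/s, v_s = 23.4 m/s
  Direction: approaching
Formula: f_o = f_s * (c + v_o) / (c - v_s)
Numerator: c + v_o = 343 + 19.1 = 362.1
Denominator: c - v_s = 343 - 23.4 = 319.6
f_o = 3394.0 * 362.1 / 319.6 = 3845.33

3845.33 Hz


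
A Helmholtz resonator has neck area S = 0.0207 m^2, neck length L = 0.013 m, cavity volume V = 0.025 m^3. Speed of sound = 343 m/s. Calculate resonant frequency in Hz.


Given values:
  S = 0.0207 m^2, L = 0.013 m, V = 0.025 m^3, c = 343 m/s
Formula: f = (c / (2*pi)) * sqrt(S / (V * L))
Compute V * L = 0.025 * 0.013 = 0.000325
Compute S / (V * L) = 0.0207 / 0.000325 = 63.6923
Compute sqrt(63.6923) = 7.980746
Compute c / (2*pi) = 343 / 6.283185 = 54.590148
f = 54.590148 * 7.980746 = 435.67

435.67 Hz


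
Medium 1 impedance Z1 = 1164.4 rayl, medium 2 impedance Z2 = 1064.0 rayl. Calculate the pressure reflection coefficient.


Given values:
  Z1 = 1164.4 rayl, Z2 = 1064.0 rayl
Formula: R = (Z2 - Z1) / (Z2 + Z1)
Numerator: Z2 - Z1 = 1064.0 - 1164.4 = -100.4
Denominator: Z2 + Z1 = 1064.0 + 1164.4 = 2228.4
R = -100.4 / 2228.4 = -0.0451

-0.0451


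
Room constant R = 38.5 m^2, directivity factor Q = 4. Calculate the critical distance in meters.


Given values:
  R = 38.5 m^2, Q = 4
Formula: d_c = 0.141 * sqrt(Q * R)
Compute Q * R = 4 * 38.5 = 154.0
Compute sqrt(154.0) = 12.4097
d_c = 0.141 * 12.4097 = 1.75

1.75 m


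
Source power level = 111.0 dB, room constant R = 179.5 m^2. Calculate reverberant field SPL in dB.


Given values:
  Lw = 111.0 dB, R = 179.5 m^2
Formula: SPL = Lw + 10 * log10(4 / R)
Compute 4 / R = 4 / 179.5 = 0.022284
Compute 10 * log10(0.022284) = -16.5201
SPL = 111.0 + (-16.5201) = 94.48

94.48 dB


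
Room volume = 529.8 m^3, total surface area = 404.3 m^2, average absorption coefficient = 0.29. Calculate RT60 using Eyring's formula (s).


Given values:
  V = 529.8 m^3, S = 404.3 m^2, alpha = 0.29
Formula: RT60 = 0.161 * V / (-S * ln(1 - alpha))
Compute ln(1 - 0.29) = ln(0.71) = -0.34249
Denominator: -404.3 * -0.34249 = 138.4687
Numerator: 0.161 * 529.8 = 85.2978
RT60 = 85.2978 / 138.4687 = 0.616

0.616 s


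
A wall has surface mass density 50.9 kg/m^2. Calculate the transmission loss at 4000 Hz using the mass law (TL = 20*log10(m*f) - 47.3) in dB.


Given values:
  m = 50.9 kg/m^2, f = 4000 Hz
Formula: TL = 20 * log10(m * f) - 47.3
Compute m * f = 50.9 * 4000 = 203600.0
Compute log10(203600.0) = 5.308778
Compute 20 * 5.308778 = 106.1756
TL = 106.1756 - 47.3 = 58.88

58.88 dB


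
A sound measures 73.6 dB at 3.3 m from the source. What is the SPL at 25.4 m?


Given values:
  SPL1 = 73.6 dB, r1 = 3.3 m, r2 = 25.4 m
Formula: SPL2 = SPL1 - 20 * log10(r2 / r1)
Compute ratio: r2 / r1 = 25.4 / 3.3 = 7.697
Compute log10: log10(7.697) = 0.886321
Compute drop: 20 * 0.886321 = 17.7264
SPL2 = 73.6 - 17.7264 = 55.87

55.87 dB


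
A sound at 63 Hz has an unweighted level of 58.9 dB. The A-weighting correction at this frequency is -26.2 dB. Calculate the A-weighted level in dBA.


Given values:
  SPL = 58.9 dB
  A-weighting at 63 Hz = -26.2 dB
Formula: L_A = SPL + A_weight
L_A = 58.9 + (-26.2)
L_A = 32.7

32.7 dBA


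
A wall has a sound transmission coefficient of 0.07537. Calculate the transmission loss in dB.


Given values:
  tau = 0.07537
Formula: TL = 10 * log10(1 / tau)
Compute 1 / tau = 1 / 0.07537 = 13.2679
Compute log10(13.2679) = 1.122802
TL = 10 * 1.122802 = 11.23

11.23 dB


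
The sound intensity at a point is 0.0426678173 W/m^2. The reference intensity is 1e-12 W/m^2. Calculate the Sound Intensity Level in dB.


Given values:
  I = 0.0426678173 W/m^2
  I_ref = 1e-12 W/m^2
Formula: SIL = 10 * log10(I / I_ref)
Compute ratio: I / I_ref = 42667817300
Compute log10: log10(42667817300) = 10.6301
Multiply: SIL = 10 * 10.6301 = 106.3

106.3 dB


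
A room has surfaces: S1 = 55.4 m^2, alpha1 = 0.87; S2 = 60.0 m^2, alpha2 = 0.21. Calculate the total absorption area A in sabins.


Given surfaces:
  Surface 1: 55.4 * 0.87 = 48.198
  Surface 2: 60.0 * 0.21 = 12.6
Formula: A = sum(Si * alpha_i)
A = 48.198 + 12.6
A = 60.8

60.8 sabins


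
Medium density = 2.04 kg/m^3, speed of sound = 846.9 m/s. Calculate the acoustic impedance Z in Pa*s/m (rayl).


Given values:
  rho = 2.04 kg/m^3
  c = 846.9 m/s
Formula: Z = rho * c
Z = 2.04 * 846.9
Z = 1727.68

1727.68 rayl


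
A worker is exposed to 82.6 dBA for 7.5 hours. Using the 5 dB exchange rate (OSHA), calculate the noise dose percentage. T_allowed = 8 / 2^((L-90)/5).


Given values:
  L = 82.6 dBA, T = 7.5 hours
Formula: T_allowed = 8 / 2^((L - 90) / 5)
Compute exponent: (82.6 - 90) / 5 = -1.48
Compute 2^(-1.48) = 0.358489
T_allowed = 8 / 0.358489 = 22.315887 hours
Dose = (T / T_allowed) * 100
Dose = (7.5 / 22.315887) * 100 = 33.61

33.61 %


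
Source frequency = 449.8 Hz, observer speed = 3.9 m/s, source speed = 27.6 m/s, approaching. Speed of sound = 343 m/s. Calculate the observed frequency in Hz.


Given values:
  f_s = 449.8 Hz, v_o = 3.9 m/s, v_s = 27.6 m/s
  Direction: approaching
Formula: f_o = f_s * (c + v_o) / (c - v_s)
Numerator: c + v_o = 343 + 3.9 = 346.9
Denominator: c - v_s = 343 - 27.6 = 315.4
f_o = 449.8 * 346.9 / 315.4 = 494.72

494.72 Hz


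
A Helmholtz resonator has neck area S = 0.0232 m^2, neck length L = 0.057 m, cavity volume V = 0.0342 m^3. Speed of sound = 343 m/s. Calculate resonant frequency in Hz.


Given values:
  S = 0.0232 m^2, L = 0.057 m, V = 0.0342 m^3, c = 343 m/s
Formula: f = (c / (2*pi)) * sqrt(S / (V * L))
Compute V * L = 0.0342 * 0.057 = 0.0019494
Compute S / (V * L) = 0.0232 / 0.0019494 = 11.9011
Compute sqrt(11.9011) = 3.449797
Compute c / (2*pi) = 343 / 6.283185 = 54.590148
f = 54.590148 * 3.449797 = 188.32

188.32 Hz


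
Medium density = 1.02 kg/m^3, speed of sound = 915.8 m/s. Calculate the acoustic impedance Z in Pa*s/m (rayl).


Given values:
  rho = 1.02 kg/m^3
  c = 915.8 m/s
Formula: Z = rho * c
Z = 1.02 * 915.8
Z = 934.12

934.12 rayl


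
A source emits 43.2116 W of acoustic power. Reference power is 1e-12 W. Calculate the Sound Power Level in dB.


Given values:
  W = 43.2116 W
  W_ref = 1e-12 W
Formula: SWL = 10 * log10(W / W_ref)
Compute ratio: W / W_ref = 43211600000000
Compute log10: log10(43211600000000) = 13.6356
Multiply: SWL = 10 * 13.6356 = 136.36

136.36 dB


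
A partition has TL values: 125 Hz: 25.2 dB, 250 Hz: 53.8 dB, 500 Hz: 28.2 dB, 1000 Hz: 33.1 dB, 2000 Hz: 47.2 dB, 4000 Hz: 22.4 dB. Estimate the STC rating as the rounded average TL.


Given TL values at each frequency:
  125 Hz: 25.2 dB
  250 Hz: 53.8 dB
  500 Hz: 28.2 dB
  1000 Hz: 33.1 dB
  2000 Hz: 47.2 dB
  4000 Hz: 22.4 dB
Formula: STC ~ round(average of TL values)
Sum = 25.2 + 53.8 + 28.2 + 33.1 + 47.2 + 22.4 = 209.9
Average = 209.9 / 6 = 34.98
Rounded: 35

35


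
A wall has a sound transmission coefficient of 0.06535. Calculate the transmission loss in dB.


Given values:
  tau = 0.06535
Formula: TL = 10 * log10(1 / tau)
Compute 1 / tau = 1 / 0.06535 = 15.3022
Compute log10(15.3022) = 1.184754
TL = 10 * 1.184754 = 11.85

11.85 dB


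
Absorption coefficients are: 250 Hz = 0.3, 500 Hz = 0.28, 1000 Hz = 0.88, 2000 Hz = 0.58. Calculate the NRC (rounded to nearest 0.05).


Given values:
  a_250 = 0.3, a_500 = 0.28
  a_1000 = 0.88, a_2000 = 0.58
Formula: NRC = (a250 + a500 + a1000 + a2000) / 4
Sum = 0.3 + 0.28 + 0.88 + 0.58 = 2.04
NRC = 2.04 / 4 = 0.51
Rounded to nearest 0.05: 0.5

0.5


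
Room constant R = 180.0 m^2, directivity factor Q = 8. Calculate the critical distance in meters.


Given values:
  R = 180.0 m^2, Q = 8
Formula: d_c = 0.141 * sqrt(Q * R)
Compute Q * R = 8 * 180.0 = 1440.0
Compute sqrt(1440.0) = 37.9473
d_c = 0.141 * 37.9473 = 5.351

5.351 m


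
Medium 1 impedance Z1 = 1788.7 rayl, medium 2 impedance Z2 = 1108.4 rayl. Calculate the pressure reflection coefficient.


Given values:
  Z1 = 1788.7 rayl, Z2 = 1108.4 rayl
Formula: R = (Z2 - Z1) / (Z2 + Z1)
Numerator: Z2 - Z1 = 1108.4 - 1788.7 = -680.3
Denominator: Z2 + Z1 = 1108.4 + 1788.7 = 2897.1
R = -680.3 / 2897.1 = -0.2348

-0.2348


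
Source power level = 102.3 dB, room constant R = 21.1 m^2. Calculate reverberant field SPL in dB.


Given values:
  Lw = 102.3 dB, R = 21.1 m^2
Formula: SPL = Lw + 10 * log10(4 / R)
Compute 4 / R = 4 / 21.1 = 0.189573
Compute 10 * log10(0.189573) = -7.2222
SPL = 102.3 + (-7.2222) = 95.08

95.08 dB


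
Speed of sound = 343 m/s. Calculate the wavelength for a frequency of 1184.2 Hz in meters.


Given values:
  c = 343 m/s, f = 1184.2 Hz
Formula: lambda = c / f
lambda = 343 / 1184.2
lambda = 0.2896

0.2896 m


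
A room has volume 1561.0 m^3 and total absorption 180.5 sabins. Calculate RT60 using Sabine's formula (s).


Given values:
  V = 1561.0 m^3
  A = 180.5 sabins
Formula: RT60 = 0.161 * V / A
Numerator: 0.161 * 1561.0 = 251.321
RT60 = 251.321 / 180.5 = 1.392

1.392 s


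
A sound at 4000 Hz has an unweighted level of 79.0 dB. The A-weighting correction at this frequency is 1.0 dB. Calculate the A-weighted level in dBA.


Given values:
  SPL = 79.0 dB
  A-weighting at 4000 Hz = 1.0 dB
Formula: L_A = SPL + A_weight
L_A = 79.0 + (1.0)
L_A = 80.0

80.0 dBA


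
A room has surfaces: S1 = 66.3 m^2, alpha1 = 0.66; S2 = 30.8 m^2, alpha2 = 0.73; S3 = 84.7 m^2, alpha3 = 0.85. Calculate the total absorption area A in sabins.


Given surfaces:
  Surface 1: 66.3 * 0.66 = 43.758
  Surface 2: 30.8 * 0.73 = 22.484
  Surface 3: 84.7 * 0.85 = 71.995
Formula: A = sum(Si * alpha_i)
A = 43.758 + 22.484 + 71.995
A = 138.24

138.24 sabins


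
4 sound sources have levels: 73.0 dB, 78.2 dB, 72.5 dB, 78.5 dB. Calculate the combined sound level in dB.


Formula: L_total = 10 * log10( sum(10^(Li/10)) )
  Source 1: 10^(73.0/10) = 19952623.1497
  Source 2: 10^(78.2/10) = 66069344.8008
  Source 3: 10^(72.5/10) = 17782794.1004
  Source 4: 10^(78.5/10) = 70794578.4384
Sum of linear values = 174599340.4893
L_total = 10 * log10(174599340.4893) = 82.42

82.42 dB


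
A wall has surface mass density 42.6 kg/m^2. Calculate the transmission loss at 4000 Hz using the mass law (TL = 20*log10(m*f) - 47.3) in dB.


Given values:
  m = 42.6 kg/m^2, f = 4000 Hz
Formula: TL = 20 * log10(m * f) - 47.3
Compute m * f = 42.6 * 4000 = 170400.0
Compute log10(170400.0) = 5.23147
Compute 20 * 5.23147 = 104.6294
TL = 104.6294 - 47.3 = 57.33

57.33 dB


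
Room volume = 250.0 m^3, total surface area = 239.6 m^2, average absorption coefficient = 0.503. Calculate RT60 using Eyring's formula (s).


Given values:
  V = 250.0 m^3, S = 239.6 m^2, alpha = 0.503
Formula: RT60 = 0.161 * V / (-S * ln(1 - alpha))
Compute ln(1 - 0.503) = ln(0.497) = -0.699165
Denominator: -239.6 * -0.699165 = 167.5199
Numerator: 0.161 * 250.0 = 40.25
RT60 = 40.25 / 167.5199 = 0.24

0.24 s


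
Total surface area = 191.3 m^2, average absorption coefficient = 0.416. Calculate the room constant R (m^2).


Given values:
  S = 191.3 m^2, alpha = 0.416
Formula: R = S * alpha / (1 - alpha)
Numerator: 191.3 * 0.416 = 79.5808
Denominator: 1 - 0.416 = 0.584
R = 79.5808 / 0.584 = 136.27

136.27 m^2


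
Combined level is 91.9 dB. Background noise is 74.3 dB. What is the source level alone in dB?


Given values:
  L_total = 91.9 dB, L_bg = 74.3 dB
Formula: L_source = 10 * log10(10^(L_total/10) - 10^(L_bg/10))
Convert to linear:
  10^(91.9/10) = 1548816618.9125
  10^(74.3/10) = 26915348.0393
Difference: 1548816618.9125 - 26915348.0393 = 1521901270.8732
L_source = 10 * log10(1521901270.8732) = 91.82

91.82 dB


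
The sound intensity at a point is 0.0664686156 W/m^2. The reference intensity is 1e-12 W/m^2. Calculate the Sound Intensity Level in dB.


Given values:
  I = 0.0664686156 W/m^2
  I_ref = 1e-12 W/m^2
Formula: SIL = 10 * log10(I / I_ref)
Compute ratio: I / I_ref = 66468615600
Compute log10: log10(66468615600) = 10.822617
Multiply: SIL = 10 * 10.822617 = 108.23

108.23 dB


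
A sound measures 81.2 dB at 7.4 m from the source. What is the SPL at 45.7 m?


Given values:
  SPL1 = 81.2 dB, r1 = 7.4 m, r2 = 45.7 m
Formula: SPL2 = SPL1 - 20 * log10(r2 / r1)
Compute ratio: r2 / r1 = 45.7 / 7.4 = 6.1757
Compute log10: log10(6.1757) = 0.790686
Compute drop: 20 * 0.790686 = 15.8137
SPL2 = 81.2 - 15.8137 = 65.39

65.39 dB


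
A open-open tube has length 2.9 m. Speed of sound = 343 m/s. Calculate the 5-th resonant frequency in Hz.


Given values:
  Tube type: open-open, L = 2.9 m, c = 343 m/s, n = 5
Formula: f_n = n * c / (2 * L)
Compute 2 * L = 2 * 2.9 = 5.8
f = 5 * 343 / 5.8
f = 295.69

295.69 Hz


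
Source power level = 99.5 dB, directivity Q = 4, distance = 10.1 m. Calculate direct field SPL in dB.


Given values:
  Lw = 99.5 dB, Q = 4, r = 10.1 m
Formula: SPL = Lw + 10 * log10(Q / (4 * pi * r^2))
Compute 4 * pi * r^2 = 4 * pi * 10.1^2 = 1281.8955
Compute Q / denom = 4 / 1281.8955 = 0.00312038
Compute 10 * log10(0.00312038) = -25.0579
SPL = 99.5 + (-25.0579) = 74.44

74.44 dB


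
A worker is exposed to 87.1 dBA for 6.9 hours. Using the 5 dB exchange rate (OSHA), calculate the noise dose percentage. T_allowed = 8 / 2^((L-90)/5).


Given values:
  L = 87.1 dBA, T = 6.9 hours
Formula: T_allowed = 8 / 2^((L - 90) / 5)
Compute exponent: (87.1 - 90) / 5 = -0.58
Compute 2^(-0.58) = 0.668964
T_allowed = 8 / 0.668964 = 11.95879 hours
Dose = (T / T_allowed) * 100
Dose = (6.9 / 11.95879) * 100 = 57.7

57.7 %


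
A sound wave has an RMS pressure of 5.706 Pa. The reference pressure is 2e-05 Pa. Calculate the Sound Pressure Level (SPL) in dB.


Given values:
  p = 5.706 Pa
  p_ref = 2e-05 Pa
Formula: SPL = 20 * log10(p / p_ref)
Compute ratio: p / p_ref = 5.706 / 2e-05 = 285300
Compute log10: log10(285300) = 5.455302
Multiply: SPL = 20 * 5.455302 = 109.11

109.11 dB


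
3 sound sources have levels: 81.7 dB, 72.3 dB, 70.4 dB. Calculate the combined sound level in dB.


Formula: L_total = 10 * log10( sum(10^(Li/10)) )
  Source 1: 10^(81.7/10) = 147910838.8168
  Source 2: 10^(72.3/10) = 16982436.5246
  Source 3: 10^(70.4/10) = 10964781.9614
Sum of linear values = 175858057.3028
L_total = 10 * log10(175858057.3028) = 82.45

82.45 dB


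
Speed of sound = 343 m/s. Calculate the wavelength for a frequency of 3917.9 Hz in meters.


Given values:
  c = 343 m/s, f = 3917.9 Hz
Formula: lambda = c / f
lambda = 343 / 3917.9
lambda = 0.0875

0.0875 m


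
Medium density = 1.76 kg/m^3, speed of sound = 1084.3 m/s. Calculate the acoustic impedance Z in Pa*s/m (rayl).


Given values:
  rho = 1.76 kg/m^3
  c = 1084.3 m/s
Formula: Z = rho * c
Z = 1.76 * 1084.3
Z = 1908.37

1908.37 rayl


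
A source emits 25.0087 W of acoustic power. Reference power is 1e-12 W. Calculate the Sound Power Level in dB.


Given values:
  W = 25.0087 W
  W_ref = 1e-12 W
Formula: SWL = 10 * log10(W / W_ref)
Compute ratio: W / W_ref = 25008700000000
Compute log10: log10(25008700000000) = 13.398091
Multiply: SWL = 10 * 13.398091 = 133.98

133.98 dB


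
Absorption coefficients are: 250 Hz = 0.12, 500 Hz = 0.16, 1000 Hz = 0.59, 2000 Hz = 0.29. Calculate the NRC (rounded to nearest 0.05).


Given values:
  a_250 = 0.12, a_500 = 0.16
  a_1000 = 0.59, a_2000 = 0.29
Formula: NRC = (a250 + a500 + a1000 + a2000) / 4
Sum = 0.12 + 0.16 + 0.59 + 0.29 = 1.16
NRC = 1.16 / 4 = 0.29
Rounded to nearest 0.05: 0.3

0.3


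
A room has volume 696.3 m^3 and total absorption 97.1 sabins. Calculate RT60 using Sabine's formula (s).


Given values:
  V = 696.3 m^3
  A = 97.1 sabins
Formula: RT60 = 0.161 * V / A
Numerator: 0.161 * 696.3 = 112.1043
RT60 = 112.1043 / 97.1 = 1.155

1.155 s


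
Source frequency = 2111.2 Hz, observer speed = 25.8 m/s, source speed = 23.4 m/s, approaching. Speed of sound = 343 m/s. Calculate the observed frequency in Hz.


Given values:
  f_s = 2111.2 Hz, v_o = 25.8 m/s, v_s = 23.4 m/s
  Direction: approaching
Formula: f_o = f_s * (c + v_o) / (c - v_s)
Numerator: c + v_o = 343 + 25.8 = 368.8
Denominator: c - v_s = 343 - 23.4 = 319.6
f_o = 2111.2 * 368.8 / 319.6 = 2436.2

2436.2 Hz


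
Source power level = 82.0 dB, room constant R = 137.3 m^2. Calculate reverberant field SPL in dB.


Given values:
  Lw = 82.0 dB, R = 137.3 m^2
Formula: SPL = Lw + 10 * log10(4 / R)
Compute 4 / R = 4 / 137.3 = 0.029133
Compute 10 * log10(0.029133) = -15.3561
SPL = 82.0 + (-15.3561) = 66.64

66.64 dB


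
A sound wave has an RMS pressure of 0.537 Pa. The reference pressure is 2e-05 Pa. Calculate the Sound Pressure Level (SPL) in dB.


Given values:
  p = 0.537 Pa
  p_ref = 2e-05 Pa
Formula: SPL = 20 * log10(p / p_ref)
Compute ratio: p / p_ref = 0.537 / 2e-05 = 26850
Compute log10: log10(26850) = 4.428944
Multiply: SPL = 20 * 4.428944 = 88.58

88.58 dB


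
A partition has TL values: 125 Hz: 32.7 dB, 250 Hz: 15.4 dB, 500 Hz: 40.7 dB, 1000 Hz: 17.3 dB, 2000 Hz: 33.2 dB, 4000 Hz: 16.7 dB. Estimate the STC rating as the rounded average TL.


Given TL values at each frequency:
  125 Hz: 32.7 dB
  250 Hz: 15.4 dB
  500 Hz: 40.7 dB
  1000 Hz: 17.3 dB
  2000 Hz: 33.2 dB
  4000 Hz: 16.7 dB
Formula: STC ~ round(average of TL values)
Sum = 32.7 + 15.4 + 40.7 + 17.3 + 33.2 + 16.7 = 156.0
Average = 156.0 / 6 = 26.0
Rounded: 26

26


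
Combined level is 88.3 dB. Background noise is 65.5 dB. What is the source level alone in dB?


Given values:
  L_total = 88.3 dB, L_bg = 65.5 dB
Formula: L_source = 10 * log10(10^(L_total/10) - 10^(L_bg/10))
Convert to linear:
  10^(88.3/10) = 676082975.392
  10^(65.5/10) = 3548133.8923
Difference: 676082975.392 - 3548133.8923 = 672534841.4997
L_source = 10 * log10(672534841.4997) = 88.28

88.28 dB


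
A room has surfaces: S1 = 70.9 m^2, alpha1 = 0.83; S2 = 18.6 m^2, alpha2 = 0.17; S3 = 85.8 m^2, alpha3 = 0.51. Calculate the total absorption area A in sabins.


Given surfaces:
  Surface 1: 70.9 * 0.83 = 58.847
  Surface 2: 18.6 * 0.17 = 3.162
  Surface 3: 85.8 * 0.51 = 43.758
Formula: A = sum(Si * alpha_i)
A = 58.847 + 3.162 + 43.758
A = 105.77

105.77 sabins


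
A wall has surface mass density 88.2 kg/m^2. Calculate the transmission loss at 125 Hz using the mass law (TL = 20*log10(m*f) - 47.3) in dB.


Given values:
  m = 88.2 kg/m^2, f = 125 Hz
Formula: TL = 20 * log10(m * f) - 47.3
Compute m * f = 88.2 * 125 = 11025.0
Compute log10(11025.0) = 4.042379
Compute 20 * 4.042379 = 80.8476
TL = 80.8476 - 47.3 = 33.55

33.55 dB


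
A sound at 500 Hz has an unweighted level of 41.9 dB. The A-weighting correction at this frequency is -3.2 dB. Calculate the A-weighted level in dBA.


Given values:
  SPL = 41.9 dB
  A-weighting at 500 Hz = -3.2 dB
Formula: L_A = SPL + A_weight
L_A = 41.9 + (-3.2)
L_A = 38.7

38.7 dBA


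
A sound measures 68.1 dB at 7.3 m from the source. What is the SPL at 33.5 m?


Given values:
  SPL1 = 68.1 dB, r1 = 7.3 m, r2 = 33.5 m
Formula: SPL2 = SPL1 - 20 * log10(r2 / r1)
Compute ratio: r2 / r1 = 33.5 / 7.3 = 4.589
Compute log10: log10(4.589) = 0.661718
Compute drop: 20 * 0.661718 = 13.2344
SPL2 = 68.1 - 13.2344 = 54.87

54.87 dB


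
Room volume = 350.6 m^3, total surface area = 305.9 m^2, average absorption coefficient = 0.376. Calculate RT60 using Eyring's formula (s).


Given values:
  V = 350.6 m^3, S = 305.9 m^2, alpha = 0.376
Formula: RT60 = 0.161 * V / (-S * ln(1 - alpha))
Compute ln(1 - 0.376) = ln(0.624) = -0.471605
Denominator: -305.9 * -0.471605 = 144.264
Numerator: 0.161 * 350.6 = 56.4466
RT60 = 56.4466 / 144.264 = 0.391

0.391 s


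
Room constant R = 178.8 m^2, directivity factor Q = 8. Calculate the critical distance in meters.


Given values:
  R = 178.8 m^2, Q = 8
Formula: d_c = 0.141 * sqrt(Q * R)
Compute Q * R = 8 * 178.8 = 1430.4
Compute sqrt(1430.4) = 37.8206
d_c = 0.141 * 37.8206 = 5.333

5.333 m


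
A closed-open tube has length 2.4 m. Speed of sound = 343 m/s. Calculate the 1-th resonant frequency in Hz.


Given values:
  Tube type: closed-open, L = 2.4 m, c = 343 m/s, n = 1
Formula: f_n = (2n - 1) * c / (4 * L)
Compute 2n - 1 = 2*1 - 1 = 1
Compute 4 * L = 4 * 2.4 = 9.6
f = 1 * 343 / 9.6
f = 35.73

35.73 Hz


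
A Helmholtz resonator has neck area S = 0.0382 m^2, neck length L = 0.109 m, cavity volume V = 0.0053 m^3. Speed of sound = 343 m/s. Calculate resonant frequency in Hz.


Given values:
  S = 0.0382 m^2, L = 0.109 m, V = 0.0053 m^3, c = 343 m/s
Formula: f = (c / (2*pi)) * sqrt(S / (V * L))
Compute V * L = 0.0053 * 0.109 = 0.0005777
Compute S / (V * L) = 0.0382 / 0.0005777 = 66.1243
Compute sqrt(66.1243) = 8.131685
Compute c / (2*pi) = 343 / 6.283185 = 54.590148
f = 54.590148 * 8.131685 = 443.91

443.91 Hz


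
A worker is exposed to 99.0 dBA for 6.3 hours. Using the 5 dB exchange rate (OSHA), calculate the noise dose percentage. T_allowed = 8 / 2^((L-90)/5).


Given values:
  L = 99.0 dBA, T = 6.3 hours
Formula: T_allowed = 8 / 2^((L - 90) / 5)
Compute exponent: (99.0 - 90) / 5 = 1.8
Compute 2^(1.8) = 3.482202
T_allowed = 8 / 3.482202 = 2.297397 hours
Dose = (T / T_allowed) * 100
Dose = (6.3 / 2.297397) * 100 = 274.22

274.22 %


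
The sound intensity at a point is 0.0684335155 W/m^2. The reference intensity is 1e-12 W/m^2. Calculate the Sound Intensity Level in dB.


Given values:
  I = 0.0684335155 W/m^2
  I_ref = 1e-12 W/m^2
Formula: SIL = 10 * log10(I / I_ref)
Compute ratio: I / I_ref = 68433515500
Compute log10: log10(68433515500) = 10.835269
Multiply: SIL = 10 * 10.835269 = 108.35

108.35 dB


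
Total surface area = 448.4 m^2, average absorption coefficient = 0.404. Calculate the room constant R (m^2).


Given values:
  S = 448.4 m^2, alpha = 0.404
Formula: R = S * alpha / (1 - alpha)
Numerator: 448.4 * 0.404 = 181.1536
Denominator: 1 - 0.404 = 0.596
R = 181.1536 / 0.596 = 303.95

303.95 m^2


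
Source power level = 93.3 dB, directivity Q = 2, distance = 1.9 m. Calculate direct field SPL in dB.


Given values:
  Lw = 93.3 dB, Q = 2, r = 1.9 m
Formula: SPL = Lw + 10 * log10(Q / (4 * pi * r^2))
Compute 4 * pi * r^2 = 4 * pi * 1.9^2 = 45.3646
Compute Q / denom = 2 / 45.3646 = 0.04408724
Compute 10 * log10(0.04408724) = -13.5569
SPL = 93.3 + (-13.5569) = 79.74

79.74 dB


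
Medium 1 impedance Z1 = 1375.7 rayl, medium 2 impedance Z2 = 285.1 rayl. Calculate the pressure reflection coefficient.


Given values:
  Z1 = 1375.7 rayl, Z2 = 285.1 rayl
Formula: R = (Z2 - Z1) / (Z2 + Z1)
Numerator: Z2 - Z1 = 285.1 - 1375.7 = -1090.6
Denominator: Z2 + Z1 = 285.1 + 1375.7 = 1660.8
R = -1090.6 / 1660.8 = -0.6567

-0.6567


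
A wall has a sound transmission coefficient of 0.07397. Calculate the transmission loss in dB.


Given values:
  tau = 0.07397
Formula: TL = 10 * log10(1 / tau)
Compute 1 / tau = 1 / 0.07397 = 13.519
Compute log10(13.519) = 1.130945
TL = 10 * 1.130945 = 11.31

11.31 dB


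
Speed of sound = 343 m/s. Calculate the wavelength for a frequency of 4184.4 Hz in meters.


Given values:
  c = 343 m/s, f = 4184.4 Hz
Formula: lambda = c / f
lambda = 343 / 4184.4
lambda = 0.082

0.082 m


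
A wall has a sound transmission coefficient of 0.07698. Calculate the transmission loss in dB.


Given values:
  tau = 0.07698
Formula: TL = 10 * log10(1 / tau)
Compute 1 / tau = 1 / 0.07698 = 12.9904
Compute log10(12.9904) = 1.113623
TL = 10 * 1.113623 = 11.14

11.14 dB
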